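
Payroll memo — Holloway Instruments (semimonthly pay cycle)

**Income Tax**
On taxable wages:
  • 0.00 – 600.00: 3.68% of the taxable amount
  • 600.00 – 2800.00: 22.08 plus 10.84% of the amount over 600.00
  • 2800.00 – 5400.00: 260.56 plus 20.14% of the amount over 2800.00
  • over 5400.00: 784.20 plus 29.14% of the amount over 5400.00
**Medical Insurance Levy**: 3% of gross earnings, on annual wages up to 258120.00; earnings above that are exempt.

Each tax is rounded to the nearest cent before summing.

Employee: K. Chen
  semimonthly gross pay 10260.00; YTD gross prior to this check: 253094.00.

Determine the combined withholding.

Income Tax: taxable = 10260.00
  784.20 + 29.14% × (10260.00 − 5400.00) = 784.20 + 29.14% × 4860.00 = 2200.40
Medical Insurance Levy: cap 258120.00 − YTD 253094.00 = 5026.00 subject; 3% × 5026.00 = 150.78
Total: 2200.40 + 150.78 = 2351.18

2351.18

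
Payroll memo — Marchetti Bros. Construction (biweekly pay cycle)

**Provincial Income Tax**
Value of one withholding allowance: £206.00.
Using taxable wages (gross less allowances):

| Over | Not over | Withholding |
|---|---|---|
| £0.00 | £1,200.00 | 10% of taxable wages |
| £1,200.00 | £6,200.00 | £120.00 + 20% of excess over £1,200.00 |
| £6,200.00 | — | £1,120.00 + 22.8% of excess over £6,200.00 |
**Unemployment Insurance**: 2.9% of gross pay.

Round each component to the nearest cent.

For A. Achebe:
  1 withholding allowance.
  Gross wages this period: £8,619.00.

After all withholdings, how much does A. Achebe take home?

Provincial Income Tax: taxable = £8,619.00 − 1×£206.00 = £8,413.00
  £1,120.00 + 22.8% × (£8,413.00 − £6,200.00) = £1,120.00 + 22.8% × £2,213.00 = £1,624.56
Unemployment Insurance: 2.9% × £8,619.00 = £249.95
Total withheld: £1,624.56 + £249.95 = £1,874.51
Net pay: £8,619.00 − £1,874.51 = £6,744.49

£6,744.49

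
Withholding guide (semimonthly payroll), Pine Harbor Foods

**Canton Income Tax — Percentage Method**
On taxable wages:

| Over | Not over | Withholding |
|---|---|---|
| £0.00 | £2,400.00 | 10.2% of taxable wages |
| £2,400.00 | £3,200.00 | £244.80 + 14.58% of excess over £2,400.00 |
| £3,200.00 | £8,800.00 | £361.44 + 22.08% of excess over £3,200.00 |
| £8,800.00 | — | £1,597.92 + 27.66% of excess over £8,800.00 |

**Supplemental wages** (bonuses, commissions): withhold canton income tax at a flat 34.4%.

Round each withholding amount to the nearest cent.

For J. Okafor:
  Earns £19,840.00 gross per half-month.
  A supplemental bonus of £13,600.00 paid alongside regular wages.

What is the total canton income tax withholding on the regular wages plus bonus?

£9,329.98

Canton Income Tax: taxable = £19,840.00
  £1,597.92 + 27.66% × (£19,840.00 − £8,800.00) = £1,597.92 + 27.66% × £11,040.00 = £4,651.58
Supplemental (34.4% flat on bonus): 34.4% × £13,600.00 = £4,678.40
Total canton income tax: £4,651.58 + £4,678.40 = £9,329.98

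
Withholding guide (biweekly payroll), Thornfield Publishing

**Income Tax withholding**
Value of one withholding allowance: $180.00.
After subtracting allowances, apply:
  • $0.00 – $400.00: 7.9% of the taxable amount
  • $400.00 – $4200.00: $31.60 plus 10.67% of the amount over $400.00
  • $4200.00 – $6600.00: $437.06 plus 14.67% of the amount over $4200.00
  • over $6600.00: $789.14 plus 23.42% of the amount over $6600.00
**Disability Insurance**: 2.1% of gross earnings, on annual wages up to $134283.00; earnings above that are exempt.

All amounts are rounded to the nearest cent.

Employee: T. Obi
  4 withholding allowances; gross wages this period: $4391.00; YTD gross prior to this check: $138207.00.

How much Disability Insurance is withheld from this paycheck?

Disability Insurance: YTD $138207.00 ≥ cap $134283.00 → $0.00

$0.00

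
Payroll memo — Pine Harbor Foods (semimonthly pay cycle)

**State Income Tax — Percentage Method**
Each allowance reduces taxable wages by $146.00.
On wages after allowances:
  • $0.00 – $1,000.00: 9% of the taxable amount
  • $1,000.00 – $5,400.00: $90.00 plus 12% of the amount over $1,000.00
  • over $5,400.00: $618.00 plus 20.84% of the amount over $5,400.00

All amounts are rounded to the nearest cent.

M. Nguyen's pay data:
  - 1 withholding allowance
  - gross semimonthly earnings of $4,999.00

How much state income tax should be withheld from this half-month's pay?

$552.36

State Income Tax: taxable = $4,999.00 − 1×$146.00 = $4,853.00
  $90.00 + 12% × ($4,853.00 − $1,000.00) = $90.00 + 12% × $3,853.00 = $552.36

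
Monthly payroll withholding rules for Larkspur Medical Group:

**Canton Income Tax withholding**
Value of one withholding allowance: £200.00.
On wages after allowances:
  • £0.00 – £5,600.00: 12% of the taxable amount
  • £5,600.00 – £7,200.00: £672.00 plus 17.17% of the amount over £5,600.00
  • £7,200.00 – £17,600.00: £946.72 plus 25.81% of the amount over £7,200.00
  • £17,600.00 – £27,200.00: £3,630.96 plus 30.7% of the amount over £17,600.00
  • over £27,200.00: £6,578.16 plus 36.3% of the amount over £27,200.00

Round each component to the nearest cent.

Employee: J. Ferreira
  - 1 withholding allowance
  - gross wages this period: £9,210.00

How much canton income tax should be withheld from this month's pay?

Canton Income Tax: taxable = £9,210.00 − 1×£200.00 = £9,010.00
  £946.72 + 25.81% × (£9,010.00 − £7,200.00) = £946.72 + 25.81% × £1,810.00 = £1,413.88

£1,413.88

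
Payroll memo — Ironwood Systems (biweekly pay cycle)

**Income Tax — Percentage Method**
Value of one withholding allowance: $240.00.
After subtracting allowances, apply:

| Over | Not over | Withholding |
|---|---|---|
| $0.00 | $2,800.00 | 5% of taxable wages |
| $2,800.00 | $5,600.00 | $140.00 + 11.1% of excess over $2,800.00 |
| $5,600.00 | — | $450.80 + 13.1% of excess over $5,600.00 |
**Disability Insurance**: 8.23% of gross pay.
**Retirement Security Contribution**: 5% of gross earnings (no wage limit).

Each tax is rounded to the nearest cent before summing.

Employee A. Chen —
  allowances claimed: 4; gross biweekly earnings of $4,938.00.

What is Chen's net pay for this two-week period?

Income Tax: taxable = $4,938.00 − 4×$240.00 = $3,978.00
  $140.00 + 11.1% × ($3,978.00 − $2,800.00) = $140.00 + 11.1% × $1,178.00 = $270.76
Disability Insurance: 8.23% × $4,938.00 = $406.40
Retirement Security Contribution: 5% × $4,938.00 = $246.90
Total withheld: $270.76 + $406.40 + $246.90 = $924.06
Net pay: $4,938.00 − $924.06 = $4,013.94

$4,013.94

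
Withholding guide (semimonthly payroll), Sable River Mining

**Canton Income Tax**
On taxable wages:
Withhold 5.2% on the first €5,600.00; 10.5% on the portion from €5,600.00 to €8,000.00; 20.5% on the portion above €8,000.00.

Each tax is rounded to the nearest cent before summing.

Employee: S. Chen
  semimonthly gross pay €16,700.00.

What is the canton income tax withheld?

Canton Income Tax: taxable = €16,700.00
  €543.20 + 20.5% × (€16,700.00 − €8,000.00) = €543.20 + 20.5% × €8,700.00 = €2,326.70

€2,326.70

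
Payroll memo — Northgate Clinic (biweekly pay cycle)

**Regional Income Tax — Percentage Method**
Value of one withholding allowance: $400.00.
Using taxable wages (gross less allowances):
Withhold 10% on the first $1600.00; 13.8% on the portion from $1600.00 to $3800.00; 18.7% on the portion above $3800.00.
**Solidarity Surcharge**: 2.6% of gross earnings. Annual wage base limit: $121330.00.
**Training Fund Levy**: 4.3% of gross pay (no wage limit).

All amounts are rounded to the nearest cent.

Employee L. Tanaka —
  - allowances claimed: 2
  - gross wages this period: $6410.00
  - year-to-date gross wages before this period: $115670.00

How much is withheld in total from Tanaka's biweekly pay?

Regional Income Tax: taxable = $6410.00 − 2×$400.00 = $5610.00
  $463.60 + 18.7% × ($5610.00 − $3800.00) = $463.60 + 18.7% × $1810.00 = $802.07
Solidarity Surcharge: cap $121330.00 − YTD $115670.00 = $5660.00 subject; 2.6% × $5660.00 = $147.16
Training Fund Levy: 4.3% × $6410.00 = $275.63
Total: $802.07 + $147.16 + $275.63 = $1224.86

$1224.86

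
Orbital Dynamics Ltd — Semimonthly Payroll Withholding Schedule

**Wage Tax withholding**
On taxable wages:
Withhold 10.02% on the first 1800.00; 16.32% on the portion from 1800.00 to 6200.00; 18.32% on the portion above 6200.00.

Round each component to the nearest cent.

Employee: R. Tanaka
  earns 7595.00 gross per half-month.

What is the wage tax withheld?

1154.00

Wage Tax: taxable = 7595.00
  898.44 + 18.32% × (7595.00 − 6200.00) = 898.44 + 18.32% × 1395.00 = 1154.00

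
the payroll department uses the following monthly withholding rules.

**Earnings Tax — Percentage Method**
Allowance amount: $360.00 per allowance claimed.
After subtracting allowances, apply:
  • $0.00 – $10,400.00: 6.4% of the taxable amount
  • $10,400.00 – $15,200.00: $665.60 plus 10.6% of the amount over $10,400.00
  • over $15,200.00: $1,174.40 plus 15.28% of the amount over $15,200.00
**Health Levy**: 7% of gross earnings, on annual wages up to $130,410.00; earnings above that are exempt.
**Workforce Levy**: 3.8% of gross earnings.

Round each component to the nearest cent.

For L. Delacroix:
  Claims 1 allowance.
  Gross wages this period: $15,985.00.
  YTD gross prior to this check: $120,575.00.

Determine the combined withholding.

$2,535.22

Earnings Tax: taxable = $15,985.00 − 1×$360.00 = $15,625.00
  $1,174.40 + 15.28% × ($15,625.00 − $15,200.00) = $1,174.40 + 15.28% × $425.00 = $1,239.34
Health Levy: cap $130,410.00 − YTD $120,575.00 = $9,835.00 subject; 7% × $9,835.00 = $688.45
Workforce Levy: 3.8% × $15,985.00 = $607.43
Total: $1,239.34 + $688.45 + $607.43 = $2,535.22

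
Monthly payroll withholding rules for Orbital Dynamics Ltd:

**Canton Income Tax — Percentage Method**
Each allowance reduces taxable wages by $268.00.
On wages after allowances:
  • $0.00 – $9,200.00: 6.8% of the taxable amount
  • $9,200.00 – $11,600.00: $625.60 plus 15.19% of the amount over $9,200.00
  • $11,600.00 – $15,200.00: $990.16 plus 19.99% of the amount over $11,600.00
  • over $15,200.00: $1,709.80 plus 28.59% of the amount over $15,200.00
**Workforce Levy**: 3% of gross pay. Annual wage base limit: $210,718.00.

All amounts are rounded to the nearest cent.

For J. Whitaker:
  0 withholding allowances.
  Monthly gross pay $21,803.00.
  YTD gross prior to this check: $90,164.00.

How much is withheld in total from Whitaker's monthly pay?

Canton Income Tax: taxable = $21,803.00
  $1,709.80 + 28.59% × ($21,803.00 − $15,200.00) = $1,709.80 + 28.59% × $6,603.00 = $3,597.60
Workforce Levy: 3% × $21,803.00 = $654.09
Total: $3,597.60 + $654.09 = $4,251.69

$4,251.69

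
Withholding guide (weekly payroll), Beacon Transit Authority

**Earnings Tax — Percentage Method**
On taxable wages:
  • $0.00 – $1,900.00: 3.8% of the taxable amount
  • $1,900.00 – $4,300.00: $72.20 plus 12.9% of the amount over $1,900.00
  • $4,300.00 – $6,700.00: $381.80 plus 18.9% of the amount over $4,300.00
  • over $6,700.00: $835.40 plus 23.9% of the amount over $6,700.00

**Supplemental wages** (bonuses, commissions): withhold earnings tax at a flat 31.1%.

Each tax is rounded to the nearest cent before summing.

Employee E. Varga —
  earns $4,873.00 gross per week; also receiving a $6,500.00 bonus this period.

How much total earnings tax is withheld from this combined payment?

$2,511.60

Earnings Tax: taxable = $4,873.00
  $381.80 + 18.9% × ($4,873.00 − $4,300.00) = $381.80 + 18.9% × $573.00 = $490.10
Supplemental (31.1% flat on bonus): 31.1% × $6,500.00 = $2,021.50
Total earnings tax: $490.10 + $2,021.50 = $2,511.60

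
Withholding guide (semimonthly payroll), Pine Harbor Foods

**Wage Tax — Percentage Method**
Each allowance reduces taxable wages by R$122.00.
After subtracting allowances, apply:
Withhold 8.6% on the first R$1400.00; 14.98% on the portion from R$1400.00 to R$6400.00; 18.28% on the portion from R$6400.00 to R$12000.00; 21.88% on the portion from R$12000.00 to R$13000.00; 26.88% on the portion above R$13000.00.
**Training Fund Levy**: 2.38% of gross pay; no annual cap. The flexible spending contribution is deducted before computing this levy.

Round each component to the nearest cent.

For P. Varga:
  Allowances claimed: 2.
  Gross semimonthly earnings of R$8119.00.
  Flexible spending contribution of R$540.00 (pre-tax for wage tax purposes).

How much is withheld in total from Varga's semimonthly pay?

R$1220.70

Wage Tax: taxable = R$8119.00 − R$540.00 − 2×R$122.00 = R$7335.00
  R$869.40 + 18.28% × (R$7335.00 − R$6400.00) = R$869.40 + 18.28% × R$935.00 = R$1040.32
Training Fund Levy: 2.38% × R$7579.00 = R$180.38
Total: R$1040.32 + R$180.38 = R$1220.70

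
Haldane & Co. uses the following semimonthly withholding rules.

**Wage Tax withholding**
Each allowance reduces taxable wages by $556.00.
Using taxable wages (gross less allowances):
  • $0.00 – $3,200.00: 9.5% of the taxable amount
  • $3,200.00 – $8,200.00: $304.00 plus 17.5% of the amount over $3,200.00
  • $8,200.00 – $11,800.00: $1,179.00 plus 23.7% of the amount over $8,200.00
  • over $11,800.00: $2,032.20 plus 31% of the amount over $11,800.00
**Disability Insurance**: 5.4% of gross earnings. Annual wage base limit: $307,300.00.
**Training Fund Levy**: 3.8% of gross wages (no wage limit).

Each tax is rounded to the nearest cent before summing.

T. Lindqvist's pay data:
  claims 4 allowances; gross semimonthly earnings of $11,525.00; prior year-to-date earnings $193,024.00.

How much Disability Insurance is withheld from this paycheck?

$622.35

Disability Insurance: 5.4% × $11,525.00 = $622.35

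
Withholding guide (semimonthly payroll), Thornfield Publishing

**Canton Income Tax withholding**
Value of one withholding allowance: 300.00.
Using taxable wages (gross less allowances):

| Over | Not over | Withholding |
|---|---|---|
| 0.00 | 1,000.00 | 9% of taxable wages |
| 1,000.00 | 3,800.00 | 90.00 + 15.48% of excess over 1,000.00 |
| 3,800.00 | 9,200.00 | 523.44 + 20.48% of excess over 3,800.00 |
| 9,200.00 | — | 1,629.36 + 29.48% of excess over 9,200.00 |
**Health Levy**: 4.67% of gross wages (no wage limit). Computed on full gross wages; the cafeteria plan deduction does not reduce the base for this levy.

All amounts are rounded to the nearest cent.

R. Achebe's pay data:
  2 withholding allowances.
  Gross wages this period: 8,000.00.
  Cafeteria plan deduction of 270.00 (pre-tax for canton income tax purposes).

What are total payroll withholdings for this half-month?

Canton Income Tax: taxable = 8,000.00 − 270.00 − 2×300.00 = 7,130.00
  523.44 + 20.48% × (7,130.00 − 3,800.00) = 523.44 + 20.48% × 3,330.00 = 1,205.42
Health Levy: 4.67% × 8,000.00 = 373.60
Total: 1,205.42 + 373.60 = 1,579.02

1,579.02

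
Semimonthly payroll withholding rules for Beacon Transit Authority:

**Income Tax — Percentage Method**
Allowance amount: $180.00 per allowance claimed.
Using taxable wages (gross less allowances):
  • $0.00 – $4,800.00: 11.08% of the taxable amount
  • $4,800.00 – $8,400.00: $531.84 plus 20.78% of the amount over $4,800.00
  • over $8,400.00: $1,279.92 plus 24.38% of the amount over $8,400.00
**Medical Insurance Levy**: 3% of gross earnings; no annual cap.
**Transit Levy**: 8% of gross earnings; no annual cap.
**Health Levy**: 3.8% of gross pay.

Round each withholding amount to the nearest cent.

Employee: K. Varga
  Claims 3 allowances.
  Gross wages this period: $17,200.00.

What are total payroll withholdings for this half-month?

$5,839.31

Income Tax: taxable = $17,200.00 − 3×$180.00 = $16,660.00
  $1,279.92 + 24.38% × ($16,660.00 − $8,400.00) = $1,279.92 + 24.38% × $8,260.00 = $3,293.71
Medical Insurance Levy: 3% × $17,200.00 = $516.00
Transit Levy: 8% × $17,200.00 = $1,376.00
Health Levy: 3.8% × $17,200.00 = $653.60
Total: $3,293.71 + $516.00 + $1,376.00 + $653.60 = $5,839.31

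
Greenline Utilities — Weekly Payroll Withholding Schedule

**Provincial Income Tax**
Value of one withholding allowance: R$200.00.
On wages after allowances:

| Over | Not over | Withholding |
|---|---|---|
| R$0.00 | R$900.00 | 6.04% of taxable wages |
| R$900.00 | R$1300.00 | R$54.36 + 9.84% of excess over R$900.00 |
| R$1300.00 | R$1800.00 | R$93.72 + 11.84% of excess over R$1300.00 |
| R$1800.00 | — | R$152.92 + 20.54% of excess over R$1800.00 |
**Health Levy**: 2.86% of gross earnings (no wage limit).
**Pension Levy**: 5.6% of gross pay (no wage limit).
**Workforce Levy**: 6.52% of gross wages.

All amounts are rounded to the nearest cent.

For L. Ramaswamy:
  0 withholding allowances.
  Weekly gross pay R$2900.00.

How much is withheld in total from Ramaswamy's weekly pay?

R$813.28

Provincial Income Tax: taxable = R$2900.00
  R$152.92 + 20.54% × (R$2900.00 − R$1800.00) = R$152.92 + 20.54% × R$1100.00 = R$378.86
Health Levy: 2.86% × R$2900.00 = R$82.94
Pension Levy: 5.6% × R$2900.00 = R$162.40
Workforce Levy: 6.52% × R$2900.00 = R$189.08
Total: R$378.86 + R$82.94 + R$162.40 + R$189.08 = R$813.28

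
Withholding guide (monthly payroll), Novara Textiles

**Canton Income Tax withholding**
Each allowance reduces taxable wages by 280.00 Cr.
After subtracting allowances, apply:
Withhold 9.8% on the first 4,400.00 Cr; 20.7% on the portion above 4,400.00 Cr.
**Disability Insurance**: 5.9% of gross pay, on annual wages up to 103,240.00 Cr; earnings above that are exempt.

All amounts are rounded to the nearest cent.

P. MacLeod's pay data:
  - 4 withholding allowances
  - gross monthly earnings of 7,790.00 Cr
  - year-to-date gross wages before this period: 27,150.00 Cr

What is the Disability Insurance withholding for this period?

Disability Insurance: 5.9% × 7,790.00 Cr = 459.61 Cr

459.61 Cr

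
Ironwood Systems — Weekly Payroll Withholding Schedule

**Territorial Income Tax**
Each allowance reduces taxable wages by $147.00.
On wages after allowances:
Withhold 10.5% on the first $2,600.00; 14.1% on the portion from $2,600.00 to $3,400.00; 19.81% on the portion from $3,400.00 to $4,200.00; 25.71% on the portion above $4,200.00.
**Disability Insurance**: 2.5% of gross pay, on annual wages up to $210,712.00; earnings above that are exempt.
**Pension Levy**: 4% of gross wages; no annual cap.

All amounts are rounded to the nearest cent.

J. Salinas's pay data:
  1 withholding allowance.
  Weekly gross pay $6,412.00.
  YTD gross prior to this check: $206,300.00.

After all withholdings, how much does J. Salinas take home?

$4,970.03

Territorial Income Tax: taxable = $6,412.00 − 1×$147.00 = $6,265.00
  $544.28 + 25.71% × ($6,265.00 − $4,200.00) = $544.28 + 25.71% × $2,065.00 = $1,075.19
Disability Insurance: cap $210,712.00 − YTD $206,300.00 = $4,412.00 subject; 2.5% × $4,412.00 = $110.30
Pension Levy: 4% × $6,412.00 = $256.48
Total withheld: $1,075.19 + $110.30 + $256.48 = $1,441.97
Net pay: $6,412.00 − $1,441.97 = $4,970.03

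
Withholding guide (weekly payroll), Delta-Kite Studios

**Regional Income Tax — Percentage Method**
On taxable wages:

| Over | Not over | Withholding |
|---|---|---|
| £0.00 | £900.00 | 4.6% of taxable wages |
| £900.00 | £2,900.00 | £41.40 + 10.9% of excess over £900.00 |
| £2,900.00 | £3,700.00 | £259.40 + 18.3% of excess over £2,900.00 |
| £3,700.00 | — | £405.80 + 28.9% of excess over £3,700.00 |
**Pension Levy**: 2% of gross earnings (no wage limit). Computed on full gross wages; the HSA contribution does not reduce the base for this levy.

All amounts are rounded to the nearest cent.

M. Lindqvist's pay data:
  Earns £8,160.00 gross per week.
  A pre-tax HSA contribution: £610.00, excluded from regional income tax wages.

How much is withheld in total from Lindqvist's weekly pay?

£1,681.65

Regional Income Tax: taxable = £8,160.00 − £610.00 = £7,550.00
  £405.80 + 28.9% × (£7,550.00 − £3,700.00) = £405.80 + 28.9% × £3,850.00 = £1,518.45
Pension Levy: 2% × £8,160.00 = £163.20
Total: £1,518.45 + £163.20 = £1,681.65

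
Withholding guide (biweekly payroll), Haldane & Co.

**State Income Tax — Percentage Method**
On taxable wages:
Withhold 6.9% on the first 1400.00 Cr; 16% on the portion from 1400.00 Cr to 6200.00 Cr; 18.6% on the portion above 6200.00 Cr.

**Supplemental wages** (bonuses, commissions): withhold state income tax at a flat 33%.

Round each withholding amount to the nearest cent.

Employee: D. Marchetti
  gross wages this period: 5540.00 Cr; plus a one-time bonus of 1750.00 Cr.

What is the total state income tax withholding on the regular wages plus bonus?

State Income Tax: taxable = 5540.00 Cr
  96.60 Cr + 16% × (5540.00 Cr − 1400.00 Cr) = 96.60 Cr + 16% × 4140.00 Cr = 759.00 Cr
Supplemental (33% flat on bonus): 33% × 1750.00 Cr = 577.50 Cr
Total state income tax: 759.00 Cr + 577.50 Cr = 1336.50 Cr

1336.50 Cr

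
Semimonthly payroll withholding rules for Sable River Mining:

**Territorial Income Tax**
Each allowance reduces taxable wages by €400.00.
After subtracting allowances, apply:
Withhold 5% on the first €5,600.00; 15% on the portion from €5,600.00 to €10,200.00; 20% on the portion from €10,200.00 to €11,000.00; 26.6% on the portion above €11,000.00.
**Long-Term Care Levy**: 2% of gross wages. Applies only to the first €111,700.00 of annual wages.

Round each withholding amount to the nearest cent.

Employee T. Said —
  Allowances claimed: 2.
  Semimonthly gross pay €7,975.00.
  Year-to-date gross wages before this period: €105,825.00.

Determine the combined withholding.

€633.75

Territorial Income Tax: taxable = €7,975.00 − 2×€400.00 = €7,175.00
  €280.00 + 15% × (€7,175.00 − €5,600.00) = €280.00 + 15% × €1,575.00 = €516.25
Long-Term Care Levy: cap €111,700.00 − YTD €105,825.00 = €5,875.00 subject; 2% × €5,875.00 = €117.50
Total: €516.25 + €117.50 = €633.75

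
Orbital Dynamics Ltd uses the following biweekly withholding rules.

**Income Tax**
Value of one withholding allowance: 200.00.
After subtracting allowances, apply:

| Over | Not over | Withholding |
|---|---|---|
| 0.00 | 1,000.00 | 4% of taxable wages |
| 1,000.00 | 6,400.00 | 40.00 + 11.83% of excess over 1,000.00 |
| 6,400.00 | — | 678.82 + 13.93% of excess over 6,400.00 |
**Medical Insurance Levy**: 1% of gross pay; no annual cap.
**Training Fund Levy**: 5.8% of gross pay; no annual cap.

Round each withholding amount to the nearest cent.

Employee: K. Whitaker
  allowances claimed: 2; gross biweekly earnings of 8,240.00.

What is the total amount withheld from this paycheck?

1,439.73

Income Tax: taxable = 8,240.00 − 2×200.00 = 7,840.00
  678.82 + 13.93% × (7,840.00 − 6,400.00) = 678.82 + 13.93% × 1,440.00 = 879.41
Medical Insurance Levy: 1% × 8,240.00 = 82.40
Training Fund Levy: 5.8% × 8,240.00 = 477.92
Total: 879.41 + 82.40 + 477.92 = 1,439.73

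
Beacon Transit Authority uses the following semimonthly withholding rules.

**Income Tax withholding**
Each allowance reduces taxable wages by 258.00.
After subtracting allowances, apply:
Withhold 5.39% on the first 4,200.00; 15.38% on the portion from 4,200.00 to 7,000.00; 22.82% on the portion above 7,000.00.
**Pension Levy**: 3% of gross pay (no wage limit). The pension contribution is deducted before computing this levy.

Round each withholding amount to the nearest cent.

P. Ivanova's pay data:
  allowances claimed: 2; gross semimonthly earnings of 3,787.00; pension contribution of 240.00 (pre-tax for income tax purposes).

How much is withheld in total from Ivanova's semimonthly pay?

269.78

Income Tax: taxable = 3,787.00 − 240.00 − 2×258.00 = 3,031.00
  5.39% × 3,031.00 = 163.37
Pension Levy: 3% × 3,547.00 = 106.41
Total: 163.37 + 106.41 = 269.78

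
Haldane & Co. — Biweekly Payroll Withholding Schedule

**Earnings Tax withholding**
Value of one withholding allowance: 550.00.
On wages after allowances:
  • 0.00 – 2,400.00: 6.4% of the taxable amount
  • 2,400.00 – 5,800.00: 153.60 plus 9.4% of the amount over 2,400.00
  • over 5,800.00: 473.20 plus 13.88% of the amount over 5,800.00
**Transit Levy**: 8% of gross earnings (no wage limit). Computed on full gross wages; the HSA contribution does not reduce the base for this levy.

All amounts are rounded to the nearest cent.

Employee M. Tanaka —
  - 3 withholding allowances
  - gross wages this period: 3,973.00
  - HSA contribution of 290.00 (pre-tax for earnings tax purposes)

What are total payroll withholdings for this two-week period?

447.95

Earnings Tax: taxable = 3,973.00 − 290.00 − 3×550.00 = 2,033.00
  6.4% × 2,033.00 = 130.11
Transit Levy: 8% × 3,973.00 = 317.84
Total: 130.11 + 317.84 = 447.95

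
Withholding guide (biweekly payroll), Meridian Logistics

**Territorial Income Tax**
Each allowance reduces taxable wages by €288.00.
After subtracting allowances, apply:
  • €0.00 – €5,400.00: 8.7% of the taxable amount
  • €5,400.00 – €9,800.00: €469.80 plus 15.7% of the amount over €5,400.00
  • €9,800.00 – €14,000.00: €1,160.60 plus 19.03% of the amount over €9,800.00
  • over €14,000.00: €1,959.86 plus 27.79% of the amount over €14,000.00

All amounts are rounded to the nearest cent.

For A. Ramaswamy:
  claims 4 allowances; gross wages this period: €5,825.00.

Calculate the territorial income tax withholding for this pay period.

Territorial Income Tax: taxable = €5,825.00 − 4×€288.00 = €4,673.00
  8.7% × €4,673.00 = €406.55

€406.55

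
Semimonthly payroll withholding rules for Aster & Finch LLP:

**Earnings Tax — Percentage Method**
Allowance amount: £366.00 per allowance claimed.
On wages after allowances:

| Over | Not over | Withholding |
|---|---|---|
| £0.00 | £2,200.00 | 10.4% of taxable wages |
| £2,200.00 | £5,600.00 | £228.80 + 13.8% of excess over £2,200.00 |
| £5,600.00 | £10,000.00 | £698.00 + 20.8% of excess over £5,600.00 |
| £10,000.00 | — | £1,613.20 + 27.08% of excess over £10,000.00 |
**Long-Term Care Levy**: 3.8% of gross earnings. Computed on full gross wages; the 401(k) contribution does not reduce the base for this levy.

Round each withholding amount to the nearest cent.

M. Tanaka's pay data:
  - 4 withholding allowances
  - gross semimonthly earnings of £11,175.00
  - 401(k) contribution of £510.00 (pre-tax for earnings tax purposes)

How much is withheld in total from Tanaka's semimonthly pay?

Earnings Tax: taxable = £11,175.00 − £510.00 − 4×£366.00 = £9,201.00
  £698.00 + 20.8% × (£9,201.00 − £5,600.00) = £698.00 + 20.8% × £3,601.00 = £1,447.01
Long-Term Care Levy: 3.8% × £11,175.00 = £424.65
Total: £1,447.01 + £424.65 = £1,871.66

£1,871.66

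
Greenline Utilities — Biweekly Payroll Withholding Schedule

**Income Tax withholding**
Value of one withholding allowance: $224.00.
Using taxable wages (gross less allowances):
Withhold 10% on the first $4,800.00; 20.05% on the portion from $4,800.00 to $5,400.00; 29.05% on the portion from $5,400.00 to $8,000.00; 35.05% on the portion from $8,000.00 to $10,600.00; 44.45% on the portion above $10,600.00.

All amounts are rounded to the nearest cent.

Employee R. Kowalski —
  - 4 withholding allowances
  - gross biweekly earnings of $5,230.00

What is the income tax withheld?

$433.40

Income Tax: taxable = $5,230.00 − 4×$224.00 = $4,334.00
  10% × $4,334.00 = $433.40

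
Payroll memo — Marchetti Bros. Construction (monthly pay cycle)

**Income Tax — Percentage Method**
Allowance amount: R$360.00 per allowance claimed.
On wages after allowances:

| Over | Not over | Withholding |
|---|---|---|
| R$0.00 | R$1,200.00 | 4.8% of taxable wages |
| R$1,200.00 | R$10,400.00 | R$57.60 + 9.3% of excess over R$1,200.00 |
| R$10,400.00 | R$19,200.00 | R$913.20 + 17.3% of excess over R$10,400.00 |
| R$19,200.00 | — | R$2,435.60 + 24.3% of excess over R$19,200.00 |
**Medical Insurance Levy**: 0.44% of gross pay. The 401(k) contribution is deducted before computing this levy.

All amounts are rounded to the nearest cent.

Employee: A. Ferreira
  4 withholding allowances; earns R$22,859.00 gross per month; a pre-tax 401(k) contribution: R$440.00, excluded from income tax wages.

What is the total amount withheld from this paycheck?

Income Tax: taxable = R$22,859.00 − R$440.00 − 4×R$360.00 = R$20,979.00
  R$2,435.60 + 24.3% × (R$20,979.00 − R$19,200.00) = R$2,435.60 + 24.3% × R$1,779.00 = R$2,867.90
Medical Insurance Levy: 0.44% × R$22,419.00 = R$98.64
Total: R$2,867.90 + R$98.64 = R$2,966.54

R$2,966.54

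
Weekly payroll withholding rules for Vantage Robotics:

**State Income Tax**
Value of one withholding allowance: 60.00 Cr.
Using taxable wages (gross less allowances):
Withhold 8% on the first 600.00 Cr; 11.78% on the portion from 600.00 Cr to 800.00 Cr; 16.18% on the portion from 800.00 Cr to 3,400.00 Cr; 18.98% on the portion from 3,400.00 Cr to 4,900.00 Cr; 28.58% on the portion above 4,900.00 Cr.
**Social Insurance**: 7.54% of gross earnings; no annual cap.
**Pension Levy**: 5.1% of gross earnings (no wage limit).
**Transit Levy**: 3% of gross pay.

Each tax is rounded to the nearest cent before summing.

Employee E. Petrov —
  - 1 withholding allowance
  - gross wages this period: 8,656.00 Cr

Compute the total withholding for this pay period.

State Income Tax: taxable = 8,656.00 Cr − 1×60.00 Cr = 8,596.00 Cr
  776.94 Cr + 28.58% × (8,596.00 Cr − 4,900.00 Cr) = 776.94 Cr + 28.58% × 3,696.00 Cr = 1,833.26 Cr
Social Insurance: 7.54% × 8,656.00 Cr = 652.66 Cr
Pension Levy: 5.1% × 8,656.00 Cr = 441.46 Cr
Transit Levy: 3% × 8,656.00 Cr = 259.68 Cr
Total: 1,833.26 Cr + 652.66 Cr + 441.46 Cr + 259.68 Cr = 3,187.06 Cr

3,187.06 Cr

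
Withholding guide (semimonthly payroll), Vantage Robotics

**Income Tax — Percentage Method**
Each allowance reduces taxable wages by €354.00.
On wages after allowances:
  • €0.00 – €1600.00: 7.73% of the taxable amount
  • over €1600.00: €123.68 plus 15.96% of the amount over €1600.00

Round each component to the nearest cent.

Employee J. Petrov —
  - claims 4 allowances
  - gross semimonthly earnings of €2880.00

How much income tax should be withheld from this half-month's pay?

€113.17

Income Tax: taxable = €2880.00 − 4×€354.00 = €1464.00
  7.73% × €1464.00 = €113.17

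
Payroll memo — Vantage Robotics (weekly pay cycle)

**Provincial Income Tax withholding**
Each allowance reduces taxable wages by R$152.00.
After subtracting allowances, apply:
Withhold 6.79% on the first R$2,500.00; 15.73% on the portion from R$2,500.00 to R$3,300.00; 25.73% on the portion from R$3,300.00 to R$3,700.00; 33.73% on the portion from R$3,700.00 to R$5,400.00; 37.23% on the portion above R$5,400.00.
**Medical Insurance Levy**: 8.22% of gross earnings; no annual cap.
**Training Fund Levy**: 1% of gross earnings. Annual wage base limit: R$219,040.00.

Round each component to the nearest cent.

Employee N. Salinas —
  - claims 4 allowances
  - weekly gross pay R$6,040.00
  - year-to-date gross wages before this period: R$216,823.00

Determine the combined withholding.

Provincial Income Tax: taxable = R$6,040.00 − 4×R$152.00 = R$5,432.00
  R$971.92 + 37.23% × (R$5,432.00 − R$5,400.00) = R$971.92 + 37.23% × R$32.00 = R$983.83
Medical Insurance Levy: 8.22% × R$6,040.00 = R$496.49
Training Fund Levy: cap R$219,040.00 − YTD R$216,823.00 = R$2,217.00 subject; 1% × R$2,217.00 = R$22.17
Total: R$983.83 + R$496.49 + R$22.17 = R$1,502.49

R$1,502.49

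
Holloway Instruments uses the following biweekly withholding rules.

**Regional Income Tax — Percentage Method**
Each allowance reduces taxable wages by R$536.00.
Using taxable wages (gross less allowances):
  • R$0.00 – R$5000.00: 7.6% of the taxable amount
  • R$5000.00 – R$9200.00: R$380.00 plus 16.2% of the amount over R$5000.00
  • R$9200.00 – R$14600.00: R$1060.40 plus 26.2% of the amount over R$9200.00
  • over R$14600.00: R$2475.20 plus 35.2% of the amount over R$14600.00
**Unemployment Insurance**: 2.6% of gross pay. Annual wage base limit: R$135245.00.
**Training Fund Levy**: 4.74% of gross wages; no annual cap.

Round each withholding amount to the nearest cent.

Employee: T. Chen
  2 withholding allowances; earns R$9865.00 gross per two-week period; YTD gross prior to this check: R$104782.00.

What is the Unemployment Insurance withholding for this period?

Unemployment Insurance: 2.6% × R$9865.00 = R$256.49

R$256.49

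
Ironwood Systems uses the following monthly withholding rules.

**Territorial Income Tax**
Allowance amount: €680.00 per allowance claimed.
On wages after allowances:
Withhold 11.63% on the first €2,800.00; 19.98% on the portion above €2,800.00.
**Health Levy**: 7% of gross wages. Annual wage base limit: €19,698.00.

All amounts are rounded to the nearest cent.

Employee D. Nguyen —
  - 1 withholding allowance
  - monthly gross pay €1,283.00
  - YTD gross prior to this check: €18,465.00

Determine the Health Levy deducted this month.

Health Levy: cap €19,698.00 − YTD €18,465.00 = €1,233.00 subject; 7% × €1,233.00 = €86.31

€86.31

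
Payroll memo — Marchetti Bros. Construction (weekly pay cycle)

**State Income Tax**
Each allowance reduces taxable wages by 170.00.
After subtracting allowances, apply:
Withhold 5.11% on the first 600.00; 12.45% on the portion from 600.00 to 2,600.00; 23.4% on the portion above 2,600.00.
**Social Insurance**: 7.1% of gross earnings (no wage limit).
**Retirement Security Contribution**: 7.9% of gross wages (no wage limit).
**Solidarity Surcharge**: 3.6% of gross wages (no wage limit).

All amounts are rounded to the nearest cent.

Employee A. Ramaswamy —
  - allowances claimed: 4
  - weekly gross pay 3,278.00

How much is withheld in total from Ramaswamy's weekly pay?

889.12

State Income Tax: taxable = 3,278.00 − 4×170.00 = 2,598.00
  30.66 + 12.45% × (2,598.00 − 600.00) = 30.66 + 12.45% × 1,998.00 = 279.41
Social Insurance: 7.1% × 3,278.00 = 232.74
Retirement Security Contribution: 7.9% × 3,278.00 = 258.96
Solidarity Surcharge: 3.6% × 3,278.00 = 118.01
Total: 279.41 + 232.74 + 258.96 + 118.01 = 889.12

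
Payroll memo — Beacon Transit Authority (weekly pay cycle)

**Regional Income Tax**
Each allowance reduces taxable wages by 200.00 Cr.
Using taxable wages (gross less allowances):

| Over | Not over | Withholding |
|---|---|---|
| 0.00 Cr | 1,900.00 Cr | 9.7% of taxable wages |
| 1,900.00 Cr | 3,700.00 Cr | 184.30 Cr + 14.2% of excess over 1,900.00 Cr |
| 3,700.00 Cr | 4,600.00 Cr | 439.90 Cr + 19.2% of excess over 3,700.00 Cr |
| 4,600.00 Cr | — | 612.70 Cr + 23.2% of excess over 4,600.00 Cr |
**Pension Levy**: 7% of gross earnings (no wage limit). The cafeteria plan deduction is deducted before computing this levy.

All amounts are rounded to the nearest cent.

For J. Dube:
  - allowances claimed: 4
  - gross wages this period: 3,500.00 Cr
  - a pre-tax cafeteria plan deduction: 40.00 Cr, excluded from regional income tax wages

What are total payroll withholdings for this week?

Regional Income Tax: taxable = 3,500.00 Cr − 40.00 Cr − 4×200.00 Cr = 2,660.00 Cr
  184.30 Cr + 14.2% × (2,660.00 Cr − 1,900.00 Cr) = 184.30 Cr + 14.2% × 760.00 Cr = 292.22 Cr
Pension Levy: 7% × 3,460.00 Cr = 242.20 Cr
Total: 292.22 Cr + 242.20 Cr = 534.42 Cr

534.42 Cr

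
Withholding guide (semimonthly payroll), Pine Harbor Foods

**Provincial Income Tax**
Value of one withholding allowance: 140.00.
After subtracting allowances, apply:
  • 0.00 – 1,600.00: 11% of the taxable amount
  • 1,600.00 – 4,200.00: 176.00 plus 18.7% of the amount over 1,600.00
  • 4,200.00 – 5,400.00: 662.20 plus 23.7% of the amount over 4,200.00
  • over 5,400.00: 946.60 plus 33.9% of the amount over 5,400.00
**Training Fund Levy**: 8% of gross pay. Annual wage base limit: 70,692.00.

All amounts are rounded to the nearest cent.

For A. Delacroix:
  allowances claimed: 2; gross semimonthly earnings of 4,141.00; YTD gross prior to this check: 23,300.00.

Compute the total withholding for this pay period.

930.09

Provincial Income Tax: taxable = 4,141.00 − 2×140.00 = 3,861.00
  176.00 + 18.7% × (3,861.00 − 1,600.00) = 176.00 + 18.7% × 2,261.00 = 598.81
Training Fund Levy: 8% × 4,141.00 = 331.28
Total: 598.81 + 331.28 = 930.09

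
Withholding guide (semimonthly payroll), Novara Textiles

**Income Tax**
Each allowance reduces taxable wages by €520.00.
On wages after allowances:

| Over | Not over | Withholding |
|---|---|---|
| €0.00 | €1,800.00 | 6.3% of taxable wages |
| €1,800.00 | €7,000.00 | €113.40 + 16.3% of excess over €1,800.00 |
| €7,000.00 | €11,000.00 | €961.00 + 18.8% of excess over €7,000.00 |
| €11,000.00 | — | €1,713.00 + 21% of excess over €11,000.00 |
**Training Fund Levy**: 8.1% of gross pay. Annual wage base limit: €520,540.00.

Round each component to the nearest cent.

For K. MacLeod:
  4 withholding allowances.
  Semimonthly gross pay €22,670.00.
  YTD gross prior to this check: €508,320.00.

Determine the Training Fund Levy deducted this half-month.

€989.82

Training Fund Levy: cap €520,540.00 − YTD €508,320.00 = €12,220.00 subject; 8.1% × €12,220.00 = €989.82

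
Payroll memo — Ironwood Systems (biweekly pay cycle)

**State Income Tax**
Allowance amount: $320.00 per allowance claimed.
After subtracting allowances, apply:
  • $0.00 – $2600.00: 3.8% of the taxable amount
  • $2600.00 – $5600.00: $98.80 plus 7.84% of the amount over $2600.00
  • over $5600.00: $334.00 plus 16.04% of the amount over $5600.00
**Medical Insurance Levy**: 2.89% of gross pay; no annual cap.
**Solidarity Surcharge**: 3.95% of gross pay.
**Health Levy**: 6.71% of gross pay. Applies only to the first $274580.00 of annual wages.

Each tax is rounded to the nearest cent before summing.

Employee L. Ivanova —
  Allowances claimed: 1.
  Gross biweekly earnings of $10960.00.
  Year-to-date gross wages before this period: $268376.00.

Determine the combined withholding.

$2308.37

State Income Tax: taxable = $10960.00 − 1×$320.00 = $10640.00
  $334.00 + 16.04% × ($10640.00 − $5600.00) = $334.00 + 16.04% × $5040.00 = $1142.42
Medical Insurance Levy: 2.89% × $10960.00 = $316.74
Solidarity Surcharge: 3.95% × $10960.00 = $432.92
Health Levy: cap $274580.00 − YTD $268376.00 = $6204.00 subject; 6.71% × $6204.00 = $416.29
Total: $1142.42 + $316.74 + $432.92 + $416.29 = $2308.37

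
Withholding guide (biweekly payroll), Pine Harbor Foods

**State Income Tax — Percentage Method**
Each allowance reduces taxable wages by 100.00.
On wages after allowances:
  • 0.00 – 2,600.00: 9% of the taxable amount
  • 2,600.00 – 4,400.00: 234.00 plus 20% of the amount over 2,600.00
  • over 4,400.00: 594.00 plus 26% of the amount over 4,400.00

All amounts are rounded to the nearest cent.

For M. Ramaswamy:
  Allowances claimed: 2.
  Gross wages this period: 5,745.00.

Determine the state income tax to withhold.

State Income Tax: taxable = 5,745.00 − 2×100.00 = 5,545.00
  594.00 + 26% × (5,545.00 − 4,400.00) = 594.00 + 26% × 1,145.00 = 891.70

891.70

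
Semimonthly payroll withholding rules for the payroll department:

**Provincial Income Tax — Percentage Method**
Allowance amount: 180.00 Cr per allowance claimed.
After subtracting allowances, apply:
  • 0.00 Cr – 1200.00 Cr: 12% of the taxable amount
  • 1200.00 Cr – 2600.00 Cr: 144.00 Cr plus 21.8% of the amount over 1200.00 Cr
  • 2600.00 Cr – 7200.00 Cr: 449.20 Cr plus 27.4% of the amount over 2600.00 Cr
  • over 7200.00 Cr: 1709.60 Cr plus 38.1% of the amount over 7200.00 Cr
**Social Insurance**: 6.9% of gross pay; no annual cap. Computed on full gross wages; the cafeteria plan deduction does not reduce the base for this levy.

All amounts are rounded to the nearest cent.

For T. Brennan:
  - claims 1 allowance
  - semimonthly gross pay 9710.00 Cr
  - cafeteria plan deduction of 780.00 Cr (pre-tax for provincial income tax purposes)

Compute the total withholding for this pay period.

2970.14 Cr

Provincial Income Tax: taxable = 9710.00 Cr − 780.00 Cr − 1×180.00 Cr = 8750.00 Cr
  1709.60 Cr + 38.1% × (8750.00 Cr − 7200.00 Cr) = 1709.60 Cr + 38.1% × 1550.00 Cr = 2300.15 Cr
Social Insurance: 6.9% × 9710.00 Cr = 669.99 Cr
Total: 2300.15 Cr + 669.99 Cr = 2970.14 Cr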